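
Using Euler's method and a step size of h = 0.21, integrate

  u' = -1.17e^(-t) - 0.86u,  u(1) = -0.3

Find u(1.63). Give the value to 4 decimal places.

Euler: u_{n+1} = u_n + h·f(t_n, u_n).
t=1.000000, u=-0.300000: f=-0.172419 → u ← -0.300000 + 0.21·(-0.172419) = -0.336208
t=1.210000, u=-0.336208: f=-0.059752 → u ← -0.336208 + 0.21·(-0.059752) = -0.348756
t=1.420000, u=-0.348756: f=0.017125 → u ← -0.348756 + 0.21·0.017125 = -0.345160
u(1.63) ≈ -0.3452

-0.3452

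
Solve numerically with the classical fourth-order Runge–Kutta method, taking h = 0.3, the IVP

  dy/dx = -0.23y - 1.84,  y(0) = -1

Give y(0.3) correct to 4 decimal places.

-1.4667

RK4: k1 = f(x_n, y_n); k2 = f(x_n + h/2, y_n + (h/2)·k1); k3 = f(x_n + h/2, y_n + (h/2)·k2); k4 = f(x_n + h, y_n + h·k3); y_{n+1} = y_n + (h/6)·(k1 + 2k2 + 2k3 + k4).
x=0.000000, y=-1.000000:
  k1 = f(0.000000, -1.000000) = -1.610000
  k2 = f(0.150000, -1.241500) = -1.554455
  k3 = f(0.150000, -1.233168) = -1.556371
  k4 = f(0.300000, -1.466911) = -1.502610
  y ← -1.000000 + (0.3/6)·(k1 + 2k2 + 2k3 + k4) = -1.466713
y(0.3) ≈ -1.4667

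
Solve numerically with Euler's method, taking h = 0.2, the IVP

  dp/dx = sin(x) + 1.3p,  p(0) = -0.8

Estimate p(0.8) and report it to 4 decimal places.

Euler: p_{n+1} = p_n + h·f(x_n, p_n).
x=0.000000, p=-0.800000: f=-1.040000 → p ← -0.800000 + 0.2·(-1.040000) = -1.008000
x=0.200000, p=-1.008000: f=-1.111731 → p ← -1.008000 + 0.2·(-1.111731) = -1.230346
x=0.400000, p=-1.230346: f=-1.210032 → p ← -1.230346 + 0.2·(-1.210032) = -1.472352
x=0.600000, p=-1.472352: f=-1.349416 → p ← -1.472352 + 0.2·(-1.349416) = -1.742236
p(0.8) ≈ -1.7422

-1.7422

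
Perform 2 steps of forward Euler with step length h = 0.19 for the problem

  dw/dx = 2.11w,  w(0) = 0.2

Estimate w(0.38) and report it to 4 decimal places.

0.3925

Euler: w_{n+1} = w_n + h·f(x_n, w_n).
x=0.000000, w=0.200000: f=0.422000 → w ← 0.200000 + 0.19·0.422000 = 0.280180
x=0.190000, w=0.280180: f=0.591180 → w ← 0.280180 + 0.19·0.591180 = 0.392504
w(0.38) ≈ 0.3925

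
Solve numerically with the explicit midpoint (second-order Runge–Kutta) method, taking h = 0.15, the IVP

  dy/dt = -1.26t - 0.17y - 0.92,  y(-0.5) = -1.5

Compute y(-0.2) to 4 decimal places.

-1.5662

Midpoint: k1 = f(t_n, y_n); k2 = f(t_n + h/2, y_n + (h/2)·k1); y_{n+1} = y_n + h·k2.
t=-0.500000, y=-1.500000:
  k1 = f(-0.500000, -1.500000) = -0.035000
  k2 = f(-0.425000, -1.502625) = -0.129054
  y ← -1.500000 + 0.15·(-0.129054) = -1.519358
t=-0.350000, y=-1.519358:
  k1 = f(-0.350000, -1.519358) = -0.220709
  k2 = f(-0.275000, -1.535911) = -0.312395
  y ← -1.519358 + 0.15·(-0.312395) = -1.566217
y(-0.2) ≈ -1.5662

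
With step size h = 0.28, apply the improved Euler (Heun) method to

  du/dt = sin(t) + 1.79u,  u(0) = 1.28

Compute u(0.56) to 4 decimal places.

Heun: k1 = f(t_n, u_n); k2 = f(t_n + h, u_n + h·k1); u_{n+1} = u_n + (h/2)·(k1 + k2).
t=0.000000, u=1.280000:
  k1 = f(0.000000, 1.280000) = 2.291200
  k2 = f(0.280000, 1.921536) = 3.715905
  u ← 1.280000 + (0.28/2)·(2.291200 + 3.715905) = 2.120995
t=0.280000, u=2.120995:
  k1 = f(0.280000, 2.120995) = 4.072936
  k2 = f(0.560000, 3.261417) = 6.369122
  u ← 2.120995 + (0.28/2)·(4.072936 + 6.369122) = 3.582883
u(0.56) ≈ 3.5829

3.5829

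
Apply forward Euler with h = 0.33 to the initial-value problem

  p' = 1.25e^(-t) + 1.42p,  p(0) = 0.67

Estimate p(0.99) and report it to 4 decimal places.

Euler: p_{n+1} = p_n + h·f(t_n, p_n).
t=0.000000, p=0.670000: f=2.201400 → p ← 0.670000 + 0.33·2.201400 = 1.396462
t=0.330000, p=1.396462: f=2.881631 → p ← 1.396462 + 0.33·2.881631 = 2.347400
t=0.660000, p=2.347400: f=3.979372 → p ← 2.347400 + 0.33·3.979372 = 3.660593
p(0.99) ≈ 3.6606

3.6606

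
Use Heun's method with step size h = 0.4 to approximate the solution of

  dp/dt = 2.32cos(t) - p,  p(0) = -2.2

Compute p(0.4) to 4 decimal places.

-0.7902

Heun: k1 = f(t_n, p_n); k2 = f(t_n + h, p_n + h·k1); p_{n+1} = p_n + (h/2)·(k1 + k2).
t=0.000000, p=-2.200000:
  k1 = f(0.000000, -2.200000) = 4.520000
  k2 = f(0.400000, -0.392000) = 2.528862
  p ← -2.200000 + (0.4/2)·(4.520000 + 2.528862) = -0.790228
p(0.4) ≈ -0.7902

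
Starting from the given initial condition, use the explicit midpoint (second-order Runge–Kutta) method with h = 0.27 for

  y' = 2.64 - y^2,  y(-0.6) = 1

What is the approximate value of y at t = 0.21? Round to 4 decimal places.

1.5454

Midpoint: k1 = f(t_n, y_n); k2 = f(t_n + h/2, y_n + (h/2)·k1); y_{n+1} = y_n + h·k2.
t=-0.600000, y=1.000000:
  k1 = f(-0.600000, 1.000000) = 1.640000
  k2 = f(-0.465000, 1.221400) = 1.148182
  y ← 1.000000 + 0.27·1.148182 = 1.310009
t=-0.330000, y=1.310009:
  k1 = f(-0.330000, 1.310009) = 0.923876
  k2 = f(-0.195000, 1.434732) = 0.581543
  y ← 1.310009 + 0.27·0.581543 = 1.467026
t=-0.060000, y=1.467026:
  k1 = f(-0.060000, 1.467026) = 0.487835
  k2 = f(0.075000, 1.532884) = 0.290268
  y ← 1.467026 + 0.27·0.290268 = 1.545398
y(0.21) ≈ 1.5454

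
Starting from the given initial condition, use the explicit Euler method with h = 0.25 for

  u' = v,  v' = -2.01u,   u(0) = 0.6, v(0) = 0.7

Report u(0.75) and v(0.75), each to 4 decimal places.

Euler on (u,v): u_{n+1} = u_n + h·u', v_{n+1} = v_n + h·v'.
0.000000: (0.600000, 0.700000); f=(0.700000, -1.206000) → (0.775000, 0.398500)
0.250000: (0.775000, 0.398500); f=(0.398500, -1.557750) → (0.874625, 0.009063)
0.500000: (0.874625, 0.009063); f=(0.009063, -1.757996) → (0.876891, -0.430437)
(u(0.75), v(0.75)) ≈ (0.8769, -0.4304)

0.8769, -0.4304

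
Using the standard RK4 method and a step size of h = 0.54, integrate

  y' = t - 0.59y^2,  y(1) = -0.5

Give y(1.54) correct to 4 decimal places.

0.1601

RK4: k1 = f(t_n, y_n); k2 = f(t_n + h/2, y_n + (h/2)·k1); k3 = f(t_n + h/2, y_n + (h/2)·k2); k4 = f(t_n + h, y_n + h·k3); y_{n+1} = y_n + (h/6)·(k1 + 2k2 + 2k3 + k4).
t=1.000000, y=-0.500000:
  k1 = f(1.000000, -0.500000) = 0.852500
  k2 = f(1.270000, -0.269825) = 1.227045
  k3 = f(1.270000, -0.168698) = 1.253209
  k4 = f(1.540000, 0.176733) = 1.521572
  y ← -0.500000 + (0.54/6)·(k1 + 2k2 + 2k3 + k4) = 0.160112
y(1.54) ≈ 0.1601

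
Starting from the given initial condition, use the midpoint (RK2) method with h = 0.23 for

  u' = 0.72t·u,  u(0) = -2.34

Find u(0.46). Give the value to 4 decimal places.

Midpoint: k1 = f(t_n, u_n); k2 = f(t_n + h/2, u_n + (h/2)·k1); u_{n+1} = u_n + h·k2.
t=0.000000, u=-2.340000:
  k1 = f(0.000000, -2.340000) = 0.000000
  k2 = f(0.115000, -2.340000) = -0.193752
  u ← -2.340000 + 0.23·(-0.193752) = -2.384563
t=0.230000, u=-2.384563:
  k1 = f(0.230000, -2.384563) = -0.394884
  k2 = f(0.345000, -2.429975) = -0.603606
  u ← -2.384563 + 0.23·(-0.603606) = -2.523392
u(0.46) ≈ -2.5234

-2.5234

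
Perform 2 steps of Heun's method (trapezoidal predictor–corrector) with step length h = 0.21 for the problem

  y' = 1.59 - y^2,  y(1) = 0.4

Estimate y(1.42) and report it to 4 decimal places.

0.8667

Heun: k1 = f(x_n, y_n); k2 = f(x_n + h, y_n + h·k1); y_{n+1} = y_n + (h/2)·(k1 + k2).
x=1.000000, y=0.400000:
  k1 = f(1.000000, 0.400000) = 1.430000
  k2 = f(1.210000, 0.700300) = 1.099580
  y ← 0.400000 + (0.21/2)·(1.430000 + 1.099580) = 0.665606
x=1.210000, y=0.665606:
  k1 = f(1.210000, 0.665606) = 1.146969
  k2 = f(1.420000, 0.906469) = 0.768313
  y ← 0.665606 + (0.21/2)·(1.146969 + 0.768313) = 0.866711
y(1.42) ≈ 0.8667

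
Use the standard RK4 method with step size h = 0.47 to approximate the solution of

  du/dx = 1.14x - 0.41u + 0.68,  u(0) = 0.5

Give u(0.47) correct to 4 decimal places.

0.8213

RK4: k1 = f(x_n, u_n); k2 = f(x_n + h/2, u_n + (h/2)·k1); k3 = f(x_n + h/2, u_n + (h/2)·k2); k4 = f(x_n + h, u_n + h·k3); u_{n+1} = u_n + (h/6)·(k1 + 2k2 + 2k3 + k4).
x=0.000000, u=0.500000:
  k1 = f(0.000000, 0.500000) = 0.475000
  k2 = f(0.235000, 0.611625) = 0.697134
  k3 = f(0.235000, 0.663826) = 0.675731
  k4 = f(0.470000, 0.817594) = 0.880587
  u ← 0.500000 + (0.47/6)·(k1 + 2k2 + 2k3 + k4) = 0.821270
u(0.47) ≈ 0.8213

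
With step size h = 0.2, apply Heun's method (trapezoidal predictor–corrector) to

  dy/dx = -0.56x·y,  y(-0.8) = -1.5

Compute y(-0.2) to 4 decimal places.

-1.7739

Heun: k1 = f(x_n, y_n); k2 = f(x_n + h, y_n + h·k1); y_{n+1} = y_n + (h/2)·(k1 + k2).
x=-0.800000, y=-1.500000:
  k1 = f(-0.800000, -1.500000) = -0.672000
  k2 = f(-0.600000, -1.634400) = -0.549158
  y ← -1.500000 + (0.2/2)·(-0.672000 + (-0.549158)) = -1.622116
x=-0.600000, y=-1.622116:
  k1 = f(-0.600000, -1.622116) = -0.545031
  k2 = f(-0.400000, -1.731122) = -0.387771
  y ← -1.622116 + (0.2/2)·(-0.545031 + (-0.387771)) = -1.715396
x=-0.400000, y=-1.715396:
  k1 = f(-0.400000, -1.715396) = -0.384249
  k2 = f(-0.200000, -1.792246) = -0.200732
  y ← -1.715396 + (0.2/2)·(-0.384249 + (-0.200732)) = -1.773894
y(-0.2) ≈ -1.7739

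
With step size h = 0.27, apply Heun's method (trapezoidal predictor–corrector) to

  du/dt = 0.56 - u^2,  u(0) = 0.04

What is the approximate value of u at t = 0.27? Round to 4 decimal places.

0.1861

Heun: k1 = f(t_n, u_n); k2 = f(t_n + h, u_n + h·k1); u_{n+1} = u_n + (h/2)·(k1 + k2).
t=0.000000, u=0.040000:
  k1 = f(0.000000, 0.040000) = 0.558400
  k2 = f(0.270000, 0.190768) = 0.523608
  u ← 0.040000 + (0.27/2)·(0.558400 + 0.523608) = 0.186071
u(0.27) ≈ 0.1861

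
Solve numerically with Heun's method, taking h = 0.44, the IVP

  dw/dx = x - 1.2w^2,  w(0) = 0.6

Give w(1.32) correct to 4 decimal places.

0.8604

Heun: k1 = f(x_n, w_n); k2 = f(x_n + h, w_n + h·k1); w_{n+1} = w_n + (h/2)·(k1 + k2).
x=0.000000, w=0.600000:
  k1 = f(0.000000, 0.600000) = -0.432000
  k2 = f(0.440000, 0.409920) = 0.238359
  w ← 0.600000 + (0.44/2)·(-0.432000 + 0.238359) = 0.557399
x=0.440000, w=0.557399:
  k1 = f(0.440000, 0.557399) = 0.067168
  k2 = f(0.880000, 0.586953) = 0.466584
  w ← 0.557399 + (0.44/2)·(0.067168 + 0.466584) = 0.674824
x=0.880000, w=0.674824:
  k1 = f(0.880000, 0.674824) = 0.333535
  k2 = f(1.320000, 0.821580) = 0.510009
  w ← 0.674824 + (0.44/2)·(0.333535 + 0.510009) = 0.860404
w(1.32) ≈ 0.8604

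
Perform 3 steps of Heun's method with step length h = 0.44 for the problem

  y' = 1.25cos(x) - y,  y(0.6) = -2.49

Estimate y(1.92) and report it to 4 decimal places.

Heun: k1 = f(x_n, y_n); k2 = f(x_n + h, y_n + h·k1); y_{n+1} = y_n + (h/2)·(k1 + k2).
x=0.600000, y=-2.490000:
  k1 = f(0.600000, -2.490000) = 3.521670
  k2 = f(1.040000, -0.940465) = 1.573241
  y ← -2.490000 + (0.44/2)·(3.521670 + 1.573241) = -1.369120
x=1.040000, y=-1.369120:
  k1 = f(1.040000, -1.369120) = 2.001895
  k2 = f(1.480000, -0.488286) = 0.601625
  y ← -1.369120 + (0.44/2)·(2.001895 + 0.601625) = -0.796345
x=1.480000, y=-0.796345:
  k1 = f(1.480000, -0.796345) = 0.909685
  k2 = f(1.920000, -0.396084) = -0.031603
  y ← -0.796345 + (0.44/2)·(0.909685 + (-0.031603)) = -0.603167
y(1.92) ≈ -0.6032

-0.6032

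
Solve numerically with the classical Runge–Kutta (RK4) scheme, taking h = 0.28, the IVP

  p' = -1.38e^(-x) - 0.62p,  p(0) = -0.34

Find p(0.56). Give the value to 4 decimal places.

RK4: k1 = f(x_n, p_n); k2 = f(x_n + h/2, p_n + (h/2)·k1); k3 = f(x_n + h/2, p_n + (h/2)·k2); k4 = f(x_n + h, p_n + h·k3); p_{n+1} = p_n + (h/6)·(k1 + 2k2 + 2k3 + k4).
x=0.000000, p=-0.340000:
  k1 = f(0.000000, -0.340000) = -1.169200
  k2 = f(0.140000, -0.503688) = -0.887428
  k3 = f(0.140000, -0.464240) = -0.911886
  k4 = f(0.280000, -0.595328) = -0.673878
  p ← -0.340000 + (0.28/6)·(k1 + 2k2 + 2k3 + k4) = -0.593946
x=0.280000, p=-0.593946:
  k1 = f(0.280000, -0.593946) = -0.674735
  k2 = f(0.420000, -0.688409) = -0.479911
  k3 = f(0.420000, -0.661134) = -0.496822
  k4 = f(0.560000, -0.733056) = -0.333774
  p ← -0.593946 + (0.28/6)·(k1 + 2k2 + 2k3 + k4) = -0.732172
p(0.56) ≈ -0.7322

-0.7322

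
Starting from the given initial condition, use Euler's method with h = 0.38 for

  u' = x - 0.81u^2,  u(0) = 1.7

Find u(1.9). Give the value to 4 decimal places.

1.2948

Euler: u_{n+1} = u_n + h·f(x_n, u_n).
x=0.000000, u=1.700000: f=-2.340900 → u ← 1.700000 + 0.38·(-2.340900) = 0.810458
x=0.380000, u=0.810458: f=-0.152042 → u ← 0.810458 + 0.38·(-0.152042) = 0.752682
x=0.760000, u=0.752682: f=0.301111 → u ← 0.752682 + 0.38·0.301111 = 0.867104
x=1.140000, u=0.867104: f=0.530986 → u ← 0.867104 + 0.38·0.530986 = 1.068879
x=1.520000, u=1.068879: f=0.594574 → u ← 1.068879 + 0.38·0.594574 = 1.294817
u(1.9) ≈ 1.2948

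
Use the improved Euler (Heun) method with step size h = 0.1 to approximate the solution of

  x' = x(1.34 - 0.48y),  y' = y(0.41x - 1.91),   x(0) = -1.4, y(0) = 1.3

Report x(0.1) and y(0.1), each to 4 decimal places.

-1.5155, 1.0152

Heun on (x,y): k1 = f(t_n, state_n); k2 = f(t_n + h, state_n + h·k1); state_{n+1} = state_n + (h/2)·(k1 + k2).
0.000000: (-1.400000, 1.300000)
  k1 = (-1.002400, -3.229200)
  predictor → (-1.500240, 0.977080)
  k2 = (-1.306711, -2.467223)
  → (-1.515456, 1.015179)
(x(0.1), y(0.1)) ≈ (-1.5155, 1.0152)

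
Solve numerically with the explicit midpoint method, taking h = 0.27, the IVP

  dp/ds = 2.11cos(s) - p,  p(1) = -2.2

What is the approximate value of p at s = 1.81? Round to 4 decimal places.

Midpoint: k1 = f(s_n, p_n); k2 = f(s_n + h/2, p_n + (h/2)·k1); p_{n+1} = p_n + h·k2.
s=1.000000, p=-2.200000:
  k1 = f(1.000000, -2.200000) = 3.340038
  k2 = f(1.135000, -1.749095) = 2.639794
  p ← -2.200000 + 0.27·2.639794 = -1.487256
s=1.270000, p=-1.487256:
  k1 = f(1.270000, -1.487256) = 2.112408
  k2 = f(1.405000, -1.202080) = 1.550310
  p ← -1.487256 + 0.27·1.550310 = -1.068672
s=1.540000, p=-1.068672:
  k1 = f(1.540000, -1.068672) = 1.133642
  k2 = f(1.675000, -0.915630) = 0.696158
  p ← -1.068672 + 0.27·0.696158 = -0.880709
p(1.81) ≈ -0.8807

-0.8807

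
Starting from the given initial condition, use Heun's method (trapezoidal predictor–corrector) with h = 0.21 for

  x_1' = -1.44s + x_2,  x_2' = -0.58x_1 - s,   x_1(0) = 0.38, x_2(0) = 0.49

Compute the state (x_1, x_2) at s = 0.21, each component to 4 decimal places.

0.4463, 0.4154

Heun on (x_1,x_2): k1 = f(s_n, state_n); k2 = f(s_n + h, state_n + h·k1); state_{n+1} = state_n + (h/2)·(k1 + k2).
0.000000: (0.380000, 0.490000)
  k1 = (0.490000, -0.220400)
  predictor → (0.482900, 0.443716)
  k2 = (0.141316, -0.490082)
  → (0.446288, 0.415399)
(x_1(0.21), x_2(0.21)) ≈ (0.4463, 0.4154)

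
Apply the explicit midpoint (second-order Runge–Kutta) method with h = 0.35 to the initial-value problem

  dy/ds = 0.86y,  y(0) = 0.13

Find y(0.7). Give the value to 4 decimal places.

0.2356

Midpoint: k1 = f(s_n, y_n); k2 = f(s_n + h/2, y_n + (h/2)·k1); y_{n+1} = y_n + h·k2.
s=0.000000, y=0.130000:
  k1 = f(0.000000, 0.130000) = 0.111800
  k2 = f(0.175000, 0.149565) = 0.128626
  y ← 0.130000 + 0.35·0.128626 = 0.175019
s=0.350000, y=0.175019:
  k1 = f(0.350000, 0.175019) = 0.150516
  k2 = f(0.525000, 0.201359) = 0.173169
  y ← 0.175019 + 0.35·0.173169 = 0.235628
y(0.7) ≈ 0.2356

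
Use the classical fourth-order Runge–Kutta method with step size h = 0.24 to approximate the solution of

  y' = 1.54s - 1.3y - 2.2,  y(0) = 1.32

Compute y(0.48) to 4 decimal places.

0.0674

RK4: k1 = f(s_n, y_n); k2 = f(s_n + h/2, y_n + (h/2)·k1); k3 = f(s_n + h/2, y_n + (h/2)·k2); k4 = f(s_n + h, y_n + h·k3); y_{n+1} = y_n + (h/6)·(k1 + 2k2 + 2k3 + k4).
s=0.000000, y=1.320000:
  k1 = f(0.000000, 1.320000) = -3.916000
  k2 = f(0.120000, 0.850080) = -3.120304
  k3 = f(0.120000, 0.945564) = -3.244433
  k4 = f(0.240000, 0.541336) = -2.534137
  y ← 1.320000 + (0.24/6)·(k1 + 2k2 + 2k3 + k4) = 0.552816
s=0.240000, y=0.552816:
  k1 = f(0.240000, 0.552816) = -2.549060
  k2 = f(0.360000, 0.246928) = -1.966607
  k3 = f(0.360000, 0.316823) = -2.057470
  k4 = f(0.480000, 0.059023) = -1.537530
  y ← 0.552816 + (0.24/6)·(k1 + 2k2 + 2k3 + k4) = 0.067426
y(0.48) ≈ 0.0674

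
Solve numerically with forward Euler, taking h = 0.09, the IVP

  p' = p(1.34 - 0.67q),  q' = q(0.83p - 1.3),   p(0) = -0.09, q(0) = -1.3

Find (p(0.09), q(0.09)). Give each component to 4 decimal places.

Euler on (p,q): p_{n+1} = p_n + h·p', q_{n+1} = q_n + h·q'.
0.000000: (-0.090000, -1.300000); f=(-0.198990, 1.787110) → (-0.107909, -1.139160)
(p(0.09), q(0.09)) ≈ (-0.1079, -1.1392)

-0.1079, -1.1392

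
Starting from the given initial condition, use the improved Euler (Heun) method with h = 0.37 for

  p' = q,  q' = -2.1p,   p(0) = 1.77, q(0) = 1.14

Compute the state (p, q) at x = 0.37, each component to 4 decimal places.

Heun on (p,q): k1 = f(x_n, state_n); k2 = f(x_n + h, state_n + h·k1); state_{n+1} = state_n + (h/2)·(k1 + k2).
0.000000: (1.770000, 1.140000)
  k1 = (1.140000, -3.717000)
  predictor → (2.191800, -0.235290)
  k2 = (-0.235290, -4.602780)
  → (1.937371, -0.399159)
(p(0.37), q(0.37)) ≈ (1.9374, -0.3992)

1.9374, -0.3992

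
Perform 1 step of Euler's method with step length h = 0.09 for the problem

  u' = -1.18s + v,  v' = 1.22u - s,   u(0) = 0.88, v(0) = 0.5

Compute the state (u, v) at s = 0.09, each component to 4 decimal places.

0.9250, 0.5966

Euler on (u,v): u_{n+1} = u_n + h·u', v_{n+1} = v_n + h·v'.
0.000000: (0.880000, 0.500000); f=(0.500000, 1.073600) → (0.925000, 0.596624)
(u(0.09), v(0.09)) ≈ (0.9250, 0.5966)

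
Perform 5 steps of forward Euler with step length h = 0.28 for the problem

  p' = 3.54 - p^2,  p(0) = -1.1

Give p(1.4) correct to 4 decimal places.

1.8831

Euler: p_{n+1} = p_n + h·f(x_n, p_n).
x=0.000000, p=-1.100000: f=2.330000 → p ← -1.100000 + 0.28·2.330000 = -0.447600
x=0.280000, p=-0.447600: f=3.339654 → p ← -0.447600 + 0.28·3.339654 = 0.487503
x=0.560000, p=0.487503: f=3.302341 → p ← 0.487503 + 0.28·3.302341 = 1.412159
x=0.840000, p=1.412159: f=1.545808 → p ← 1.412159 + 0.28·1.545808 = 1.844985
x=1.120000, p=1.844985: f=0.136031 → p ← 1.844985 + 0.28·0.136031 = 1.883074
p(1.4) ≈ 1.8831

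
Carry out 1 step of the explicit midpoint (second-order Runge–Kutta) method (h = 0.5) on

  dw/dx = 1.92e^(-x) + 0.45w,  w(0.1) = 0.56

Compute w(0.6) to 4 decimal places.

Midpoint: k1 = f(x_n, w_n); k2 = f(x_n + h/2, w_n + (h/2)·k1); w_{n+1} = w_n + h·k2.
x=0.100000, w=0.560000:
  k1 = f(0.100000, 0.560000) = 1.989288
  k2 = f(0.350000, 1.057322) = 1.828796
  w ← 0.560000 + 0.5·1.828796 = 1.474398
w(0.6) ≈ 1.4744

1.4744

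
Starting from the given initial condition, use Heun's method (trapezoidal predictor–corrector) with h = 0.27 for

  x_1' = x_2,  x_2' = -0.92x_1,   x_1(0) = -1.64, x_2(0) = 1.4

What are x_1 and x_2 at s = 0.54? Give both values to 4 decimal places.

Heun on (x_1,x_2): k1 = f(s_n, state_n); k2 = f(s_n + h, state_n + h·k1); state_{n+1} = state_n + (h/2)·(k1 + k2).
0.000000: (-1.640000, 1.400000)
  k1 = (1.400000, 1.508800)
  predictor → (-1.262000, 1.807376)
  k2 = (1.807376, 1.161040)
  → (-1.207004, 1.760428)
0.270000: (-1.207004, 1.760428)
  k1 = (1.760428, 1.110444)
  predictor → (-0.731689, 2.060248)
  k2 = (2.060248, 0.673153)
  → (-0.691213, 2.001214)
(x_1(0.54), x_2(0.54)) ≈ (-0.6912, 2.0012)

-0.6912, 2.0012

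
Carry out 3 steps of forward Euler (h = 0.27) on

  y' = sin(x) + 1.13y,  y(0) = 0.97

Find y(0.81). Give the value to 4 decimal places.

2.3891

Euler: y_{n+1} = y_n + h·f(x_n, y_n).
x=0.000000, y=0.970000: f=1.096100 → y ← 0.970000 + 0.27·1.096100 = 1.265947
x=0.270000, y=1.265947: f=1.697252 → y ← 1.265947 + 0.27·1.697252 = 1.724205
x=0.540000, y=1.724205: f=2.462488 → y ← 1.724205 + 0.27·2.462488 = 2.389077
y(0.81) ≈ 2.3891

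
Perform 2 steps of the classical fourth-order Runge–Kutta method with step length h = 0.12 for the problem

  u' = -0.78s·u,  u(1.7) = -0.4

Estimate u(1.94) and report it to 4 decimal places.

-0.2845

RK4: k1 = f(s_n, u_n); k2 = f(s_n + h/2, u_n + (h/2)·k1); k3 = f(s_n + h/2, u_n + (h/2)·k2); k4 = f(s_n + h, u_n + h·k3); u_{n+1} = u_n + (h/6)·(k1 + 2k2 + 2k3 + k4).
s=1.700000, u=-0.400000:
  k1 = f(1.700000, -0.400000) = 0.530400
  k2 = f(1.760000, -0.368176) = 0.505432
  k3 = f(1.760000, -0.369674) = 0.507489
  k4 = f(1.820000, -0.339101) = 0.481388
  u ← -0.400000 + (0.12/6)·(k1 + 2k2 + 2k3 + k4) = -0.339247
s=1.820000, u=-0.339247:
  k1 = f(1.820000, -0.339247) = 0.481596
  k2 = f(1.880000, -0.310352) = 0.455100
  k3 = f(1.880000, -0.311941) = 0.457431
  k4 = f(1.940000, -0.284356) = 0.430287
  u ← -0.339247 + (0.12/6)·(k1 + 2k2 + 2k3 + k4) = -0.284509
u(1.94) ≈ -0.2845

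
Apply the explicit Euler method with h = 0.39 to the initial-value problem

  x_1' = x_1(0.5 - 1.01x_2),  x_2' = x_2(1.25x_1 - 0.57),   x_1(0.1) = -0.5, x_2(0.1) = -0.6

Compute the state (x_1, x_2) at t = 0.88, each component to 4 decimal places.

Euler on (x_1,x_2): x_1_{n+1} = x_1_n + h·x_1', x_2_{n+1} = x_2_n + h·x_2'.
0.100000: (-0.500000, -0.600000); f=(-0.553000, 0.717000) → (-0.715670, -0.320370)
0.490000: (-0.715670, -0.320370); f=(-0.589407, 0.469210) → (-0.945539, -0.137378)
(x_1(0.88), x_2(0.88)) ≈ (-0.9455, -0.1374)

-0.9455, -0.1374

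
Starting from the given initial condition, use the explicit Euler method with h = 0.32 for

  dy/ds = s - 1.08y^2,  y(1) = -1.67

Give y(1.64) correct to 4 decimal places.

Euler: y_{n+1} = y_n + h·f(s_n, y_n).
s=1.000000, y=-1.670000: f=-2.012012 → y ← -1.670000 + 0.32·(-2.012012) = -2.313844
s=1.320000, y=-2.313844: f=-4.462183 → y ← -2.313844 + 0.32·(-4.462183) = -3.741742
y(1.64) ≈ -3.7417

-3.7417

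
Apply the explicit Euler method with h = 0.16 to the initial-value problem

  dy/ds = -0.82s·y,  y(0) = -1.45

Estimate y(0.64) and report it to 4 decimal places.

Euler: y_{n+1} = y_n + h·f(s_n, y_n).
s=0.000000, y=-1.450000: f=0.000000 → y ← -1.450000 + 0.16·0.000000 = -1.450000
s=0.160000, y=-1.450000: f=0.190240 → y ← -1.450000 + 0.16·0.190240 = -1.419562
s=0.320000, y=-1.419562: f=0.372493 → y ← -1.419562 + 0.16·0.372493 = -1.359963
s=0.480000, y=-1.359963: f=0.535281 → y ← -1.359963 + 0.16·0.535281 = -1.274318
y(0.64) ≈ -1.2743

-1.2743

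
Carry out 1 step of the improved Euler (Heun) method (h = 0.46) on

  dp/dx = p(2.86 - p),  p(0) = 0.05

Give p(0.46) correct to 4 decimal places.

Heun: k1 = f(x_n, p_n); k2 = f(x_n + h, p_n + h·k1); p_{n+1} = p_n + (h/2)·(k1 + k2).
x=0.000000, p=0.050000:
  k1 = f(0.000000, 0.050000) = 0.140500
  k2 = f(0.460000, 0.114630) = 0.314702
  p ← 0.050000 + (0.46/2)·(0.140500 + 0.314702) = 0.154696
p(0.46) ≈ 0.1547

0.1547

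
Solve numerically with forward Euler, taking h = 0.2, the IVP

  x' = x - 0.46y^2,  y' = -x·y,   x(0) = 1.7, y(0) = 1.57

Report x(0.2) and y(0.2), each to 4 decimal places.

1.8132, 1.0362

Euler on (x,y): x_{n+1} = x_n + h·x', y_{n+1} = y_n + h·y'.
0.000000: (1.700000, 1.570000); f=(0.566146, -2.669000) → (1.813229, 1.036200)
(x(0.2), y(0.2)) ≈ (1.8132, 1.0362)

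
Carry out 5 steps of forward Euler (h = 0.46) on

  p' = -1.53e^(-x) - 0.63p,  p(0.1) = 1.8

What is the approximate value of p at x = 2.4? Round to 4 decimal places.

Euler: p_{n+1} = p_n + h·f(x_n, p_n).
x=0.100000, p=1.800000: f=-2.518401 → p ← 1.800000 + 0.46·(-2.518401) = 0.641535
x=0.560000, p=0.641535: f=-1.278117 → p ← 0.641535 + 0.46·(-1.278117) = 0.053602
x=1.020000, p=0.053602: f=-0.585479 → p ← 0.053602 + 0.46·(-0.585479) = -0.215719
x=1.480000, p=-0.215719: f=-0.212383 → p ← -0.215719 + 0.46·(-0.212383) = -0.313415
x=1.940000, p=-0.313415: f=-0.022416 → p ← -0.313415 + 0.46·(-0.022416) = -0.323726
p(2.4) ≈ -0.3237

-0.3237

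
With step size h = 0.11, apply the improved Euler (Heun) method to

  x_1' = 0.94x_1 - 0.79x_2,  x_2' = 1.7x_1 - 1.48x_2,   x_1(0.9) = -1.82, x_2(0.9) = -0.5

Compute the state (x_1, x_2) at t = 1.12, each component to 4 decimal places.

-2.0949, -0.9887

Heun on (x_1,x_2): k1 = f(t_n, state_n); k2 = f(t_n + h, state_n + h·k1); state_{n+1} = state_n + (h/2)·(k1 + k2).
0.900000: (-1.820000, -0.500000)
  k1 = (-1.315800, -2.354000)
  predictor → (-1.964738, -0.758940)
  k2 = (-1.247291, -2.216823)
  → (-1.960970, -0.751395)
1.010000: (-1.960970, -0.751395)
  k1 = (-1.249710, -2.221584)
  predictor → (-2.098438, -0.995770)
  k2 = (-1.185874, -2.093606)
  → (-2.094927, -0.988731)
(x_1(1.12), x_2(1.12)) ≈ (-2.0949, -0.9887)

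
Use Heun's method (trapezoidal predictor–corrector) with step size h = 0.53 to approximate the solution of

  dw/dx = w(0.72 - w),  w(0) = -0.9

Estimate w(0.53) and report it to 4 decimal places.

-2.3470

Heun: k1 = f(x_n, w_n); k2 = f(x_n + h, w_n + h·k1); w_{n+1} = w_n + (h/2)·(k1 + k2).
x=0.000000, w=-0.900000:
  k1 = f(0.000000, -0.900000) = -1.458000
  k2 = f(0.530000, -1.672740) = -4.002432
  w ← -0.900000 + (0.53/2)·(-1.458000 + (-4.002432)) = -2.347014
w(0.53) ≈ -2.3470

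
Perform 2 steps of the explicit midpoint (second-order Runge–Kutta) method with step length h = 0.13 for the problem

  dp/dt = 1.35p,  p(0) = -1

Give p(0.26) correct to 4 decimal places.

-1.4182

Midpoint: k1 = f(t_n, p_n); k2 = f(t_n + h/2, p_n + (h/2)·k1); p_{n+1} = p_n + h·k2.
t=0.000000, p=-1.000000:
  k1 = f(0.000000, -1.000000) = -1.350000
  k2 = f(0.065000, -1.087750) = -1.468463
  p ← -1.000000 + 0.13·(-1.468463) = -1.190900
t=0.130000, p=-1.190900:
  k1 = f(0.130000, -1.190900) = -1.607715
  k2 = f(0.195000, -1.295402) = -1.748792
  p ← -1.190900 + 0.13·(-1.748792) = -1.418243
p(0.26) ≈ -1.4182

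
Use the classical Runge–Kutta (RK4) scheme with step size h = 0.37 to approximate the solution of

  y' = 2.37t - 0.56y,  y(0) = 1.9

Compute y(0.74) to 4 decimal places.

1.8233

RK4: k1 = f(t_n, y_n); k2 = f(t_n + h/2, y_n + (h/2)·k1); k3 = f(t_n + h/2, y_n + (h/2)·k2); k4 = f(t_n + h, y_n + h·k3); y_{n+1} = y_n + (h/6)·(k1 + 2k2 + 2k3 + k4).
t=0.000000, y=1.900000:
  k1 = f(0.000000, 1.900000) = -1.064000
  k2 = f(0.185000, 1.703160) = -0.515320
  k3 = f(0.185000, 1.804666) = -0.572163
  k4 = f(0.370000, 1.688300) = -0.068548
  y ← 1.900000 + (0.37/6)·(k1 + 2k2 + 2k3 + k4) = 1.696037
t=0.370000, y=1.696037:
  k1 = f(0.370000, 1.696037) = -0.072881
  k2 = f(0.555000, 1.682554) = 0.373120
  k3 = f(0.555000, 1.765064) = 0.326914
  k4 = f(0.740000, 1.816995) = 0.736283
  y ← 1.696037 + (0.37/6)·(k1 + 2k2 + 2k3 + k4) = 1.823284
y(0.74) ≈ 1.8233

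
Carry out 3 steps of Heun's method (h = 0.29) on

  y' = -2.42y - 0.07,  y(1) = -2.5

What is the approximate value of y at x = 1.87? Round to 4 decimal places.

-0.4278

Heun: k1 = f(x_n, y_n); k2 = f(x_n + h, y_n + h·k1); y_{n+1} = y_n + (h/2)·(k1 + k2).
x=1.000000, y=-2.500000:
  k1 = f(1.000000, -2.500000) = 5.980000
  k2 = f(1.290000, -0.765800) = 1.783236
  y ← -2.500000 + (0.29/2)·(5.980000 + 1.783236) = -1.374331
x=1.290000, y=-1.374331:
  k1 = f(1.290000, -1.374331) = 3.255880
  k2 = f(1.580000, -0.430125) = 0.970904
  y ← -1.374331 + (0.29/2)·(3.255880 + 0.970904) = -0.761447
x=1.580000, y=-0.761447:
  k1 = f(1.580000, -0.761447) = 1.772702
  k2 = f(1.870000, -0.247364) = 0.528620
  y ← -0.761447 + (0.29/2)·(1.772702 + 0.528620) = -0.427755
y(1.87) ≈ -0.4278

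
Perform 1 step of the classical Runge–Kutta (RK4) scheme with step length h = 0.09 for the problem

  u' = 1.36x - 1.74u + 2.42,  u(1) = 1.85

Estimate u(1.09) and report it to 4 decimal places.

1.9020

RK4: k1 = f(x_n, u_n); k2 = f(x_n + h/2, u_n + (h/2)·k1); k3 = f(x_n + h/2, u_n + (h/2)·k2); k4 = f(x_n + h, u_n + h·k3); u_{n+1} = u_n + (h/6)·(k1 + 2k2 + 2k3 + k4).
x=1.000000, u=1.850000:
  k1 = f(1.000000, 1.850000) = 0.561000
  k2 = f(1.045000, 1.875245) = 0.578274
  k3 = f(1.045000, 1.876022) = 0.576921
  k4 = f(1.090000, 1.901923) = 0.593054
  u ← 1.850000 + (0.09/6)·(k1 + 2k2 + 2k3 + k4) = 1.901967
u(1.09) ≈ 1.9020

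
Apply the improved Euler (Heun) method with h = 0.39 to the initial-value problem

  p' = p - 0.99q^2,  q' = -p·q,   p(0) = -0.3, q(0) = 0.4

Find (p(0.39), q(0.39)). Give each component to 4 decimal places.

-0.5213, 0.4651

Heun on (p,q): k1 = f(x_n, state_n); k2 = f(x_n + h, state_n + h·k1); state_{n+1} = state_n + (h/2)·(k1 + k2).
0.000000: (-0.300000, 0.400000)
  k1 = (-0.458400, 0.120000)
  predictor → (-0.478776, 0.446800)
  k2 = (-0.676410, 0.213917)
  → (-0.521288, 0.465114)
(p(0.39), q(0.39)) ≈ (-0.5213, 0.4651)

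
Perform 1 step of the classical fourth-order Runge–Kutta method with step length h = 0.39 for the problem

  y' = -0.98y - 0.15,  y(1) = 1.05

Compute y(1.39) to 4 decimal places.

RK4: k1 = f(t_n, y_n); k2 = f(t_n + h/2, y_n + (h/2)·k1); k3 = f(t_n + h/2, y_n + (h/2)·k2); k4 = f(t_n + h, y_n + h·k3); y_{n+1} = y_n + (h/6)·(k1 + 2k2 + 2k3 + k4).
t=1.000000, y=1.050000:
  k1 = f(1.000000, 1.050000) = -1.179000
  k2 = f(1.195000, 0.820095) = -0.953693
  k3 = f(1.195000, 0.864030) = -0.996749
  k4 = f(1.390000, 0.661268) = -0.798042
  y ← 1.050000 + (0.39/6)·(k1 + 2k2 + 2k3 + k4) = 0.667935
y(1.39) ≈ 0.6679

0.6679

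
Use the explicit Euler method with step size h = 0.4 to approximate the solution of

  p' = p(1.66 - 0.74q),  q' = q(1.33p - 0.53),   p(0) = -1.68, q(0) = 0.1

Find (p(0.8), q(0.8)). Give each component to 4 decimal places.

-4.5776, 0.0071

Euler on (p,q): p_{n+1} = p_n + h·p', q_{n+1} = q_n + h·q'.
0.000000: (-1.680000, 0.100000); f=(-2.664480, -0.276440) → (-2.745792, -0.010576)
0.400000: (-2.745792, -0.010576); f=(-4.579504, 0.044228) → (-4.577594, 0.007115)
(p(0.8), q(0.8)) ≈ (-4.5776, 0.0071)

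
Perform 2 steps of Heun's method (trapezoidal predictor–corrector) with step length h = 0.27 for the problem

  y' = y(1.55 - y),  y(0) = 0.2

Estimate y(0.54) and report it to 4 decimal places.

0.3920

Heun: k1 = f(t_n, y_n); k2 = f(t_n + h, y_n + h·k1); y_{n+1} = y_n + (h/2)·(k1 + k2).
t=0.000000, y=0.200000:
  k1 = f(0.000000, 0.200000) = 0.270000
  k2 = f(0.270000, 0.272900) = 0.348521
  y ← 0.200000 + (0.27/2)·(0.270000 + 0.348521) = 0.283500
t=0.270000, y=0.283500:
  k1 = f(0.270000, 0.283500) = 0.359053
  k2 = f(0.540000, 0.380445) = 0.444951
  y ← 0.283500 + (0.27/2)·(0.359053 + 0.444951) = 0.392041
y(0.54) ≈ 0.3920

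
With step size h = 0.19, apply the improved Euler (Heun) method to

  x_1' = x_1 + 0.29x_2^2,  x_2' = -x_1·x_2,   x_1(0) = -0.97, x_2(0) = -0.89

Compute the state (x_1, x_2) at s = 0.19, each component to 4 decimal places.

-1.1152, -1.0832

Heun on (x_1,x_2): k1 = f(s_n, state_n); k2 = f(s_n + h, state_n + h·k1); state_{n+1} = state_n + (h/2)·(k1 + k2).
0.000000: (-0.970000, -0.890000)
  k1 = (-0.740291, -0.863300)
  predictor → (-1.110655, -1.054027)
  k2 = (-0.788473, -1.170661)
  → (-1.115233, -1.083226)
(x_1(0.19), x_2(0.19)) ≈ (-1.1152, -1.0832)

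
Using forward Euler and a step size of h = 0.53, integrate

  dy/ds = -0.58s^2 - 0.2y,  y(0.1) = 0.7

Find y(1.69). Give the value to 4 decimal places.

Euler: y_{n+1} = y_n + h·f(s_n, y_n).
s=0.100000, y=0.700000: f=-0.145800 → y ← 0.700000 + 0.53·(-0.145800) = 0.622726
s=0.630000, y=0.622726: f=-0.354747 → y ← 0.622726 + 0.53·(-0.354747) = 0.434710
s=1.160000, y=0.434710: f=-0.867390 → y ← 0.434710 + 0.53·(-0.867390) = -0.025007
y(1.69) ≈ -0.0250

-0.0250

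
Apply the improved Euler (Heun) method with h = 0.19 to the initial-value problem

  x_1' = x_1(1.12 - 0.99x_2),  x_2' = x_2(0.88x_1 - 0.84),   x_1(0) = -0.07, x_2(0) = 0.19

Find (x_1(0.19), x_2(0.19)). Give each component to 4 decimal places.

Heun on (x_1,x_2): k1 = f(t_n, state_n); k2 = f(t_n + h, state_n + h·k1); state_{n+1} = state_n + (h/2)·(k1 + k2).
0.000000: (-0.070000, 0.190000)
  k1 = (-0.065233, -0.171304)
  predictor → (-0.082394, 0.157452)
  k2 = (-0.079438, -0.143676)
  → (-0.083744, 0.160077)
(x_1(0.19), x_2(0.19)) ≈ (-0.0837, 0.1601)

-0.0837, 0.1601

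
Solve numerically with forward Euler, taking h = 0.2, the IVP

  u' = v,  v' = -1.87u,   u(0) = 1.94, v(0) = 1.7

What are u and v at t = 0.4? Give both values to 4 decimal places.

Euler on (u,v): u_{n+1} = u_n + h·u', v_{n+1} = v_n + h·v'.
0.000000: (1.940000, 1.700000); f=(1.700000, -3.627800) → (2.280000, 0.974440)
0.200000: (2.280000, 0.974440); f=(0.974440, -4.263600) → (2.474888, 0.121720)
(u(0.4), v(0.4)) ≈ (2.4749, 0.1217)

2.4749, 0.1217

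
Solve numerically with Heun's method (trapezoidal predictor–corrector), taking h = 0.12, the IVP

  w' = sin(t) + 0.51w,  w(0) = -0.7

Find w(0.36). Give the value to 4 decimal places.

Heun: k1 = f(t_n, w_n); k2 = f(t_n + h, w_n + h·k1); w_{n+1} = w_n + (h/2)·(k1 + k2).
t=0.000000, w=-0.700000:
  k1 = f(0.000000, -0.700000) = -0.357000
  k2 = f(0.120000, -0.742840) = -0.259136
  w ← -0.700000 + (0.12/2)·(-0.357000 + (-0.259136)) = -0.736968
t=0.120000, w=-0.736968:
  k1 = f(0.120000, -0.736968) = -0.256142
  k2 = f(0.240000, -0.767705) = -0.153827
  w ← -0.736968 + (0.12/2)·(-0.256142 + (-0.153827)) = -0.761566
t=0.240000, w=-0.761566:
  k1 = f(0.240000, -0.761566) = -0.150696
  k2 = f(0.360000, -0.779650) = -0.045347
  w ← -0.761566 + (0.12/2)·(-0.150696 + (-0.045347)) = -0.773329
w(0.36) ≈ -0.7733

-0.7733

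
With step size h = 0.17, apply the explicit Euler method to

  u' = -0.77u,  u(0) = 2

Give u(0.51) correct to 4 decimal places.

1.3129

Euler: u_{n+1} = u_n + h·f(x_n, u_n).
x=0.000000, u=2.000000: f=-1.540000 → u ← 2.000000 + 0.17·(-1.540000) = 1.738200
x=0.170000, u=1.738200: f=-1.338414 → u ← 1.738200 + 0.17·(-1.338414) = 1.510670
x=0.340000, u=1.510670: f=-1.163216 → u ← 1.510670 + 0.17·(-1.163216) = 1.312923
u(0.51) ≈ 1.3129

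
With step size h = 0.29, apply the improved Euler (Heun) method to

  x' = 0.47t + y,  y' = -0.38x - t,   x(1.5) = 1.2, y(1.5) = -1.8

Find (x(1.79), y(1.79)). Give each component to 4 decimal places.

0.8200, -2.3918

Heun on (x,y): k1 = f(t_n, state_n); k2 = f(t_n + h, state_n + h·k1); state_{n+1} = state_n + (h/2)·(k1 + k2).
1.500000: (1.200000, -1.800000)
  k1 = (-1.095000, -1.956000)
  predictor → (0.882450, -2.367240)
  k2 = (-1.525940, -2.125331)
  → (0.819964, -2.391793)
(x(1.79), y(1.79)) ≈ (0.8200, -2.3918)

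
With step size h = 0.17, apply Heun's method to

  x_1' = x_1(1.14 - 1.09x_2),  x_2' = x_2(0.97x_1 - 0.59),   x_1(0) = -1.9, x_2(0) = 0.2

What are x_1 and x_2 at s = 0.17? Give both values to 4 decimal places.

Heun on (x_1,x_2): k1 = f(s_n, state_n); k2 = f(s_n + h, state_n + h·k1); state_{n+1} = state_n + (h/2)·(k1 + k2).
0.000000: (-1.900000, 0.200000)
  k1 = (-1.751800, -0.486600)
  predictor → (-2.197806, 0.117278)
  k2 = (-2.224547, -0.319216)
  → (-2.237989, 0.131506)
(x_1(0.17), x_2(0.17)) ≈ (-2.2380, 0.1315)

-2.2380, 0.1315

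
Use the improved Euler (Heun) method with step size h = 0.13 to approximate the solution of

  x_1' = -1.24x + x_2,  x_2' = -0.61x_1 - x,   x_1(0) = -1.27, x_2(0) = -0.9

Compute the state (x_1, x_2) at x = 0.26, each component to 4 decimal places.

-1.5207, -0.7132

Heun on (x_1,x_2): k1 = f(x_n, state_n); k2 = f(x_n + h, state_n + h·k1); state_{n+1} = state_n + (h/2)·(k1 + k2).
0.000000: (-1.270000, -0.900000)
  k1 = (-0.900000, 0.774700)
  predictor → (-1.387000, -0.799289)
  k2 = (-0.960489, 0.716070)
  → (-1.390932, -0.803100)
0.130000: (-1.390932, -0.803100)
  k1 = (-0.964300, 0.718468)
  predictor → (-1.516291, -0.709699)
  k2 = (-1.032099, 0.664937)
  → (-1.520698, -0.713179)
(x_1(0.26), x_2(0.26)) ≈ (-1.5207, -0.7132)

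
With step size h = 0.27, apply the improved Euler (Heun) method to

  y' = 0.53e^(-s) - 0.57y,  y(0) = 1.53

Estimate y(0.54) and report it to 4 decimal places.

1.3129

Heun: k1 = f(s_n, y_n); k2 = f(s_n + h, y_n + h·k1); y_{n+1} = y_n + (h/2)·(k1 + k2).
s=0.000000, y=1.530000:
  k1 = f(0.000000, 1.530000) = -0.342100
  k2 = f(0.270000, 1.437633) = -0.414860
  y ← 1.530000 + (0.27/2)·(-0.342100 + (-0.414860)) = 1.427810
s=0.270000, y=1.427810:
  k1 = f(0.270000, 1.427810) = -0.409261
  k2 = f(0.540000, 1.317310) = -0.442010
  y ← 1.427810 + (0.27/2)·(-0.409261 + (-0.442010)) = 1.312889
y(0.54) ≈ 1.3129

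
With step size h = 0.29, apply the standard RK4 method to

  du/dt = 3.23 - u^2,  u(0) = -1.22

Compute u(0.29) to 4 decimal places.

-0.5345

RK4: k1 = f(t_n, u_n); k2 = f(t_n + h/2, u_n + (h/2)·k1); k3 = f(t_n + h/2, u_n + (h/2)·k2); k4 = f(t_n + h, u_n + h·k3); u_{n+1} = u_n + (h/6)·(k1 + 2k2 + 2k3 + k4).
t=0.000000, u=-1.220000:
  k1 = f(0.000000, -1.220000) = 1.741600
  k2 = f(0.145000, -0.967468) = 2.294006
  k3 = f(0.145000, -0.887369) = 2.442576
  k4 = f(0.290000, -0.511653) = 2.968211
  u ← -1.220000 + (0.29/6)·(k1 + 2k2 + 2k3 + k4) = -0.534490
u(0.29) ≈ -0.5345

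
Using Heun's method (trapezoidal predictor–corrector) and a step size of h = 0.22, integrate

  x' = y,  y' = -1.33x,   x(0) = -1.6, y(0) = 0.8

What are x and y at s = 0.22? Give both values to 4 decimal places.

-1.3725, 1.2424

Heun on (x,y): k1 = f(s_n, state_n); k2 = f(s_n + h, state_n + h·k1); state_{n+1} = state_n + (h/2)·(k1 + k2).
0.000000: (-1.600000, 0.800000)
  k1 = (0.800000, 2.128000)
  predictor → (-1.424000, 1.268160)
  k2 = (1.268160, 1.893920)
  → (-1.372502, 1.242411)
(x(0.22), y(0.22)) ≈ (-1.3725, 1.2424)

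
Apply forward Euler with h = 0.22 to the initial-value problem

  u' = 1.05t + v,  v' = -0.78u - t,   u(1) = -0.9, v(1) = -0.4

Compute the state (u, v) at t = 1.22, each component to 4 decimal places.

-0.7570, -0.4656

Euler on (u,v): u_{n+1} = u_n + h·u', v_{n+1} = v_n + h·v'.
1.000000: (-0.900000, -0.400000); f=(0.650000, -0.298000) → (-0.757000, -0.465560)
(u(1.22), v(1.22)) ≈ (-0.7570, -0.4656)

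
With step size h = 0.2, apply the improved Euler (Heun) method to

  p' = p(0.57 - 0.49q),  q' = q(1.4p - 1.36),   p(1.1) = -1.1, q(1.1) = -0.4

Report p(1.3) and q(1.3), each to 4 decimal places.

Heun on (p,q): k1 = f(t_n, state_n); k2 = f(t_n + h, state_n + h·k1); state_{n+1} = state_n + (h/2)·(k1 + k2).
1.100000: (-1.100000, -0.400000)
  k1 = (-0.842600, 1.160000)
  predictor → (-1.268520, -0.168000)
  k2 = (-0.827481, 0.526836)
  → (-1.267008, -0.231316)
(p(1.3), q(1.3)) ≈ (-1.2670, -0.2313)

-1.2670, -0.2313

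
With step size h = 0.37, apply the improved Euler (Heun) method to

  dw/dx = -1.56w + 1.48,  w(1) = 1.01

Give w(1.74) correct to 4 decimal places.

Heun: k1 = f(x_n, w_n); k2 = f(x_n + h, w_n + h·k1); w_{n+1} = w_n + (h/2)·(k1 + k2).
x=1.000000, w=1.010000:
  k1 = f(1.000000, 1.010000) = -0.095600
  k2 = f(1.370000, 0.974628) = -0.040420
  w ← 1.010000 + (0.37/2)·(-0.095600 + (-0.040420)) = 0.984836
x=1.370000, w=0.984836:
  k1 = f(1.370000, 0.984836) = -0.056345
  k2 = f(1.740000, 0.963989) = -0.023823
  w ← 0.984836 + (0.37/2)·(-0.056345 + (-0.023823)) = 0.970005
w(1.74) ≈ 0.9700

0.9700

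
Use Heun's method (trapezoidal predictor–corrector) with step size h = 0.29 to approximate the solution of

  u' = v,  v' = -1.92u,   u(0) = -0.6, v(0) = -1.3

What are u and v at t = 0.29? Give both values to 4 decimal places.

Heun on (u,v): k1 = f(t_n, state_n); k2 = f(t_n + h, state_n + h·k1); state_{n+1} = state_n + (h/2)·(k1 + k2).
0.000000: (-0.600000, -1.300000)
  k1 = (-1.300000, 1.152000)
  predictor → (-0.977000, -0.965920)
  k2 = (-0.965920, 1.875840)
  → (-0.928558, -0.860963)
(u(0.29), v(0.29)) ≈ (-0.9286, -0.8610)

-0.9286, -0.8610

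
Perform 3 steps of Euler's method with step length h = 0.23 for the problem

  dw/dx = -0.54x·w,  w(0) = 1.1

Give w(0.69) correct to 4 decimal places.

Euler: w_{n+1} = w_n + h·f(x_n, w_n).
x=0.000000, w=1.100000: f=0.000000 → w ← 1.100000 + 0.23·0.000000 = 1.100000
x=0.230000, w=1.100000: f=-0.136620 → w ← 1.100000 + 0.23·(-0.136620) = 1.068577
x=0.460000, w=1.068577: f=-0.265435 → w ← 1.068577 + 0.23·(-0.265435) = 1.007527
w(0.69) ≈ 1.0075

1.0075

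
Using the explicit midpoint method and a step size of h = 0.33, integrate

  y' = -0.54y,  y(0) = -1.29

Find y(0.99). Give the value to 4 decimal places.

-0.7583

Midpoint: k1 = f(s_n, y_n); k2 = f(s_n + h/2, y_n + (h/2)·k1); y_{n+1} = y_n + h·k2.
s=0.000000, y=-1.290000:
  k1 = f(0.000000, -1.290000) = 0.696600
  k2 = f(0.165000, -1.175061) = 0.634533
  y ← -1.290000 + 0.33·0.634533 = -1.080604
s=0.330000, y=-1.080604:
  k1 = f(0.330000, -1.080604) = 0.583526
  k2 = f(0.495000, -0.984322) = 0.531534
  y ← -1.080604 + 0.33·0.531534 = -0.905198
s=0.660000, y=-0.905198:
  k1 = f(0.660000, -0.905198) = 0.488807
  k2 = f(0.825000, -0.824545) = 0.445254
  y ← -0.905198 + 0.33·0.445254 = -0.758264
y(0.99) ≈ -0.7583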